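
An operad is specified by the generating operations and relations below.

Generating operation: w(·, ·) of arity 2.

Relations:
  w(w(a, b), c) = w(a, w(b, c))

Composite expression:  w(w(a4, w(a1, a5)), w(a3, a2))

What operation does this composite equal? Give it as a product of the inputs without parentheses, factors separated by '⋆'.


a4 ⋆ a1 ⋆ a5 ⋆ a3 ⋆ a2

Every regrouping of w is equal, so read the a-inputs in written order.
w(a1, a5) spells out as a1 ⋆ a5
w(a4, w(a1, a5)) spells out as a4 ⋆ a1 ⋆ a5
w(a3, a2) spells out as a3 ⋆ a2
w(w(a4, w(a1, a5)), w(a3, a2)) spells out as a4 ⋆ a1 ⋆ a5 ⋆ a3 ⋆ a2


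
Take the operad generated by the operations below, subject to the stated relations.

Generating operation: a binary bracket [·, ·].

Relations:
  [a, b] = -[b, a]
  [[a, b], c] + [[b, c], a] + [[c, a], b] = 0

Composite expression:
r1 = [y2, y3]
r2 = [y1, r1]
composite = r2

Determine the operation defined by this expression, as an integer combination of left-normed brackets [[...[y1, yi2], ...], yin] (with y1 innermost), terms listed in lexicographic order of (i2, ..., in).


[[y1, y2], y3] - [[y1, y3], y2]

In the tensor algebra, words opening y1 carry the y1-anchored form.
Composite bracket: [y1, [y2, y3]]
Full expansion: 4 signed words from ab - ba (2^2 = 4).
Words beginning with y1 determine it all:
  y1y2y3 appears with sign +1, giving the term +[[y1, y2], y3]
  y1y3y2 appears with sign -1, giving the term -[[y1, y3], y2]


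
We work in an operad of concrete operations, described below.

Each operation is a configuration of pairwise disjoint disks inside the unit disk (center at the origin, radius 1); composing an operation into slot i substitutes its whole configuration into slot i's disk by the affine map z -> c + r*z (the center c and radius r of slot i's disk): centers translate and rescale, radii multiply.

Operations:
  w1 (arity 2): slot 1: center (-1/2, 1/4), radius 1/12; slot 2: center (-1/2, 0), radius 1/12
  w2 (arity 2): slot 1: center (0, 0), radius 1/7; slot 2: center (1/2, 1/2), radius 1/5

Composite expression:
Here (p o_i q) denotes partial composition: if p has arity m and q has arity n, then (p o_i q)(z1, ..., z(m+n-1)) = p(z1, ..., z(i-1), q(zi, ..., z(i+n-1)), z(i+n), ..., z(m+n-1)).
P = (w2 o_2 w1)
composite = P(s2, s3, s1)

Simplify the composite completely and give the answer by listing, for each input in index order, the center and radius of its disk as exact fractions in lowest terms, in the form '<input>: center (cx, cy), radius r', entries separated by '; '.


s1: center (2/5, 1/2), radius 1/60; s2: center (0, 0), radius 1/7; s3: center (2/5, 11/20), radius 1/60

Each s-disk chains the slot maps above it in w2; radii multiply.
input s2: composing its 1 substitution step yields center (0, 0), radius 1/7
input s3: composing its 2 substitution steps yields center (2/5, 11/20), radius 1/60
input s1: composing its 2 substitution steps yields center (2/5, 1/2), radius 1/60


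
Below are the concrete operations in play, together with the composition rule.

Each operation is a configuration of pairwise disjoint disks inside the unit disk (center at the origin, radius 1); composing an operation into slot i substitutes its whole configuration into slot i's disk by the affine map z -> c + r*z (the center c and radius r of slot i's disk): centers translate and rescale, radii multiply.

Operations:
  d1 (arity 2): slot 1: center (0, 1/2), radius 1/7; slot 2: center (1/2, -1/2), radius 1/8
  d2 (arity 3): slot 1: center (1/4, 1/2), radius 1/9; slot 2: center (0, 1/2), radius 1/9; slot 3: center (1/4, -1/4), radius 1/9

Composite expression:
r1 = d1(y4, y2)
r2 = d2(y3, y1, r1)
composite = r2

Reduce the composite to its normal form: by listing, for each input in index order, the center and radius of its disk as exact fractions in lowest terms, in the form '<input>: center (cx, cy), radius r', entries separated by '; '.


y1: center (0, 1/2), radius 1/9; y2: center (11/36, -11/36), radius 1/72; y3: center (1/4, 1/2), radius 1/9; y4: center (1/4, -7/36), radius 1/63


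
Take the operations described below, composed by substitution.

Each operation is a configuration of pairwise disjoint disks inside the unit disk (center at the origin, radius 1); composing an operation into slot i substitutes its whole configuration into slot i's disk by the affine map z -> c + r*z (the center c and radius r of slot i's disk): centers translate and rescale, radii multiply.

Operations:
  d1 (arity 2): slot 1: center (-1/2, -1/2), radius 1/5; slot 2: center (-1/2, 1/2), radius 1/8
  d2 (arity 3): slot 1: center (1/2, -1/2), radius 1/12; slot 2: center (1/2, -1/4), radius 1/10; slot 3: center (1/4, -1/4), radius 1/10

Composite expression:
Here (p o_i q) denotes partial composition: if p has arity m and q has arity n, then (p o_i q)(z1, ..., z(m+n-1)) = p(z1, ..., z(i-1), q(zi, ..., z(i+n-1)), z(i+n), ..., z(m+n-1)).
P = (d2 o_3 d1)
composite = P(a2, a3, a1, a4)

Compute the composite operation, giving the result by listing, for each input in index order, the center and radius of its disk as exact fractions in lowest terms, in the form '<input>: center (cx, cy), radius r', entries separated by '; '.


a1: center (1/5, -3/10), radius 1/50; a2: center (1/2, -1/2), radius 1/12; a3: center (1/2, -1/4), radius 1/10; a4: center (1/5, -1/5), radius 1/80

Nesting under d2 composes maps z -> c + r*z down each a-path.
for a2, the 1-step affine chain lands on center (1/2, -1/2), radius 1/12
for a3, the 1-step affine chain lands on center (1/2, -1/4), radius 1/10
for a1, the 2-step affine chain lands on center (1/5, -3/10), radius 1/50
for a4, the 2-step affine chain lands on center (1/5, -1/5), radius 1/80


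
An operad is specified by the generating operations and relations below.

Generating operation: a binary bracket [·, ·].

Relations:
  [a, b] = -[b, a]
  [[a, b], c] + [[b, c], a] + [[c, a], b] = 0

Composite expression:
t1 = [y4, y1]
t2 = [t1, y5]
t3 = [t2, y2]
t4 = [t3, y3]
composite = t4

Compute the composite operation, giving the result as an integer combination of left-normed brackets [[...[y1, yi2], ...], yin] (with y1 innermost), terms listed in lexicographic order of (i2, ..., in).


-[[[[y1, y4], y5], y2], y3]

Antisymmetry and Jacobi reduce to y1-anchored left-normed brackets.
Composite bracket: [[[[y4, y1], y5], y2], y3]
Each bracket splits as ab - ba, giving 16 signed words (2^4 = 16).
Only words starting with y1 matter:
  y1y4y5y2y3 appears with sign -1, giving the term -[[[[y1, y4], y5], y2], y3]


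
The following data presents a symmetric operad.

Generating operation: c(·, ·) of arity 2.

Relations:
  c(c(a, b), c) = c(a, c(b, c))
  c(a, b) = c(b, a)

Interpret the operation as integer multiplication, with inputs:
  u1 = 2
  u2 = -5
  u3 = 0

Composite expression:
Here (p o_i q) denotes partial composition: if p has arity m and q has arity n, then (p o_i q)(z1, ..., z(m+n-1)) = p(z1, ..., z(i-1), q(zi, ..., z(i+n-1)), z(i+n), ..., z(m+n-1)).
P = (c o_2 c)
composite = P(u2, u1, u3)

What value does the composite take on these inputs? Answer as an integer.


0

c(u1, u3) = 0
c(u2, c(u1, u3)) = 0


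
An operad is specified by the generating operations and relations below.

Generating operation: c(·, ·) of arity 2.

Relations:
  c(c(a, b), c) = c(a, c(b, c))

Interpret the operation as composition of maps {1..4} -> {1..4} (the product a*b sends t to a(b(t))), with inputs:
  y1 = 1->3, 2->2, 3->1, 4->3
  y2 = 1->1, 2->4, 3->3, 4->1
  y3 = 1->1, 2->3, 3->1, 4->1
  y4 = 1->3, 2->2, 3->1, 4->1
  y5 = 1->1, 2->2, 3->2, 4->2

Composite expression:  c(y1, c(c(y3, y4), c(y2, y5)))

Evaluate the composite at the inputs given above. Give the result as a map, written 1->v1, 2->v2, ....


c(y3, y4) = 1->1, 2->3, 3->1, 4->1
c(y2, y5) = 1->1, 2->4, 3->4, 4->4
c(c(y3, y4), c(y2, y5)) = 1->1, 2->1, 3->1, 4->1
c(y1, c(c(y3, y4), c(y2, y5))) = 1->3, 2->3, 3->3, 4->3

1->3, 2->3, 3->3, 4->3


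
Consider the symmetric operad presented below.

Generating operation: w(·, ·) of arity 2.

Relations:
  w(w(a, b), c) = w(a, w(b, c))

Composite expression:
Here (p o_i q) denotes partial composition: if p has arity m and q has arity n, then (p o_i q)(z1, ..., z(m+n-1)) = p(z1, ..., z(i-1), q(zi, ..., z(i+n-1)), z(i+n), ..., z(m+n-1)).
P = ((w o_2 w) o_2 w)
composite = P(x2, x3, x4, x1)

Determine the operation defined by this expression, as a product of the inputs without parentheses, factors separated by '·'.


x2 · x3 · x4 · x1

The w-tree's shape is irrelevant; the x-reading-order decides.
w(x3, x4) linearizes to x3 · x4
w(w(x3, x4), x1) linearizes to x3 · x4 · x1
w(x2, w(w(x3, x4), x1)) linearizes to x2 · x3 · x4 · x1


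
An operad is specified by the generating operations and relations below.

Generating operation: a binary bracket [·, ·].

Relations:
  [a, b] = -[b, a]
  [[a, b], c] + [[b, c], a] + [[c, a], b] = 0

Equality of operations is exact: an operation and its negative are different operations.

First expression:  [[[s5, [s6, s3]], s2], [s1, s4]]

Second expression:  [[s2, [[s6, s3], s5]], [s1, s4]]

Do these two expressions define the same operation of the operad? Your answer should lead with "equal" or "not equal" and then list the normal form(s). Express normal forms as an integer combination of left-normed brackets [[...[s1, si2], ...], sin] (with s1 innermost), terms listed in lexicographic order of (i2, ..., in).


equal; both compose to [[[[[s1, s4], s2], s3], s6], s5] - [[[[[s1, s4], s2], s5], s3], s6] + [[[[[s1, s4], s2], s5], s6], s3] - [[[[[s1, s4], s2], s6], s3], s5] - [[[[[s1, s4], s3], s6], s5], s2] + [[[[[s1, s4], s5], s3], s6], s2] - [[[[[s1, s4], s5], s6], s3], s2] + [[[[[s1, s4], s6], s3], s5], s2]

Normal form of the first expression: [[[[[s1, s4], s2], s3], s6], s5] - [[[[[s1, s4], s2], s5], s3], s6] + [[[[[s1, s4], s2], s5], s6], s3] - [[[[[s1, s4], s2], s6], s3], s5] - [[[[[s1, s4], s3], s6], s5], s2] + [[[[[s1, s4], s5], s3], s6], s2] - [[[[[s1, s4], s5], s6], s3], s2] + [[[[[s1, s4], s6], s3], s5], s2]
Normal form of the second expression: [[[[[s1, s4], s2], s3], s6], s5] - [[[[[s1, s4], s2], s5], s3], s6] + [[[[[s1, s4], s2], s5], s6], s3] - [[[[[s1, s4], s2], s6], s3], s5] - [[[[[s1, s4], s3], s6], s5], s2] + [[[[[s1, s4], s5], s3], s6], s2] - [[[[[s1, s4], s5], s6], s3], s2] + [[[[[s1, s4], s6], s3], s5], s2]
Same normal form: equal.


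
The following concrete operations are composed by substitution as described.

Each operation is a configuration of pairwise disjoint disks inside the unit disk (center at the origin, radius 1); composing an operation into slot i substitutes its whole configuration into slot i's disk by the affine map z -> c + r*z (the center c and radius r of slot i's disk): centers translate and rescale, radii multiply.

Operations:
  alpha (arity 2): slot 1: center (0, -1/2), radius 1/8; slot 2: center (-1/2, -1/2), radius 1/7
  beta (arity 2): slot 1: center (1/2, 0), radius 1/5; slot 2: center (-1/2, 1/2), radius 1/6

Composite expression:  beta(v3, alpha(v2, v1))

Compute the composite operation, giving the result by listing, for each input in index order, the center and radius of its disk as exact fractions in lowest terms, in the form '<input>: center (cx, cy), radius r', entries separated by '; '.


v1: center (-7/12, 5/12), radius 1/42; v2: center (-1/2, 5/12), radius 1/48; v3: center (1/2, 0), radius 1/5

Each v-disk chains the slot maps above it in beta; radii multiply.
v3 passes through 1 substitution, ending at center (1/2, 0), radius 1/5
v2 passes through 2 substitutions, ending at center (-1/2, 5/12), radius 1/48
v1 passes through 2 substitutions, ending at center (-7/12, 5/12), radius 1/42


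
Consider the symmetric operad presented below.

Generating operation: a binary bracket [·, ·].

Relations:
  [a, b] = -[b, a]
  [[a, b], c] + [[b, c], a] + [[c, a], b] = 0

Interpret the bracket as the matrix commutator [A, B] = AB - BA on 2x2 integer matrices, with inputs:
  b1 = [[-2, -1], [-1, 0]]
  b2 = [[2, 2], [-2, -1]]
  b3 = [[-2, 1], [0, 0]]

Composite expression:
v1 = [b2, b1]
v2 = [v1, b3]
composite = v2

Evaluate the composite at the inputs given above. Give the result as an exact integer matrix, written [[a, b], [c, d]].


[b2, b1] = [[-4, 1], [7, 4]]
[[b2, b1], b3] = [[-7, -6], [-14, 7]]

[[-7, -6], [-14, 7]]


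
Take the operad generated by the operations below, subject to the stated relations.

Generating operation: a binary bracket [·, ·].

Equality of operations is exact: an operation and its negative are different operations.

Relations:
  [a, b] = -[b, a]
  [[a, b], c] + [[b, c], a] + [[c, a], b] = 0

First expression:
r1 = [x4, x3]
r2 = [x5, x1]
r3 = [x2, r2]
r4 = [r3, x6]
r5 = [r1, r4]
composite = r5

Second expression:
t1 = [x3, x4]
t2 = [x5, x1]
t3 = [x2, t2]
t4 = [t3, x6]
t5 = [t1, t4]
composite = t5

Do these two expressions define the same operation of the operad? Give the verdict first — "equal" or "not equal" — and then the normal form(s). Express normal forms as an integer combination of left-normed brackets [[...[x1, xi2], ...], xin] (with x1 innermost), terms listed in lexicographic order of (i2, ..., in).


not equal: they reduce to [[[[[x1, x5], x2], x6], x3], x4] - [[[[[x1, x5], x2], x6], x4], x3] and -[[[[[x1, x5], x2], x6], x3], x4] + [[[[[x1, x5], x2], x6], x4], x3]

The first expression reduces to [[[[[x1, x5], x2], x6], x3], x4] - [[[[[x1, x5], x2], x6], x4], x3]
The second expression reduces to -[[[[[x1, x5], x2], x6], x3], x4] + [[[[[x1, x5], x2], x6], x4], x3]
No match — not equal.


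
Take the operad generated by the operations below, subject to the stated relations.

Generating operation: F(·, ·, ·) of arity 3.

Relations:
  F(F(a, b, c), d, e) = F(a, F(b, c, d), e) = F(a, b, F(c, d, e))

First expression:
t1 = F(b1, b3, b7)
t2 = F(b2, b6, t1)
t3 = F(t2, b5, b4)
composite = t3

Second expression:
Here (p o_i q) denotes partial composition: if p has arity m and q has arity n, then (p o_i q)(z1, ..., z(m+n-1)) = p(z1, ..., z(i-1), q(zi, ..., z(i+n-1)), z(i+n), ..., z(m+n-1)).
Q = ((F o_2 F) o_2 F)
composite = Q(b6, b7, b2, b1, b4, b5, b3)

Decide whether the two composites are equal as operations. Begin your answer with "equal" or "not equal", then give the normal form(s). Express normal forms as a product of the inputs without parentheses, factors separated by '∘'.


not equal; the first gives b2 ∘ b6 ∘ b1 ∘ b3 ∘ b7 ∘ b5 ∘ b4 and the second b6 ∘ b7 ∘ b2 ∘ b1 ∘ b4 ∘ b5 ∘ b3

Reducing the first expression gives b2 ∘ b6 ∘ b1 ∘ b3 ∘ b7 ∘ b5 ∘ b4
Reducing the second expression gives b6 ∘ b7 ∘ b2 ∘ b1 ∘ b4 ∘ b5 ∘ b3
No match — not equal.


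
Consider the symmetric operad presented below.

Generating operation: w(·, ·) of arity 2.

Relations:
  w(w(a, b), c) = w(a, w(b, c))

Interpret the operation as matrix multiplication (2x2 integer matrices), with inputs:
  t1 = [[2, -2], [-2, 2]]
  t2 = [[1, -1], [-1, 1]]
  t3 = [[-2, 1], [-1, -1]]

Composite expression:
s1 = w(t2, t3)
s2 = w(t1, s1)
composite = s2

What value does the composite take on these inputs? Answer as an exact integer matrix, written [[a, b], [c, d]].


[[-4, 8], [4, -8]]


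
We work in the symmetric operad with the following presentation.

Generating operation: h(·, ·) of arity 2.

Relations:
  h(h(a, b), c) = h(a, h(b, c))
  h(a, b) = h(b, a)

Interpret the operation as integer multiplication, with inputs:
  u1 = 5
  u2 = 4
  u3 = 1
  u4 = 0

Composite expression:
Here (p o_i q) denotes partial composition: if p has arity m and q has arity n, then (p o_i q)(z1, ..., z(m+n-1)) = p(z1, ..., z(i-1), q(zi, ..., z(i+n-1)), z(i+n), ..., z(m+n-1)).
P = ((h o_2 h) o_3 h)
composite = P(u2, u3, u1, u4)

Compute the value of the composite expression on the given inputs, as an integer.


h(u1, u4) = 0
h(u3, h(u1, u4)) = 0
h(u2, h(u3, h(u1, u4))) = 0

0


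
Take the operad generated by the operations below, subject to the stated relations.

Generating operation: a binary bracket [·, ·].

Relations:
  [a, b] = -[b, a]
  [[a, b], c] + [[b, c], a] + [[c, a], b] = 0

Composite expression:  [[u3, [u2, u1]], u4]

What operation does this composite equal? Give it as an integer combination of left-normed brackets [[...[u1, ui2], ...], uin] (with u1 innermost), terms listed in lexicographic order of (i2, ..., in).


[[[u1, u2], u3], u4]


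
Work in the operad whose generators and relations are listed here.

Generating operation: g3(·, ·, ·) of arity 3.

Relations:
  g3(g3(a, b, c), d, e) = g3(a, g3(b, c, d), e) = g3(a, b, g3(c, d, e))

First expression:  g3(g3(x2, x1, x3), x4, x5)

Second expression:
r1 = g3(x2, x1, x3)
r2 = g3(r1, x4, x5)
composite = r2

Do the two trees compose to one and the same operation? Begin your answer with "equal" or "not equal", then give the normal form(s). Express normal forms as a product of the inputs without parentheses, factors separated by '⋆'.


equal; the common form is x2 ⋆ x1 ⋆ x3 ⋆ x4 ⋆ x5

The first expression reduces to x2 ⋆ x1 ⋆ x3 ⋆ x4 ⋆ x5
The second expression reduces to x2 ⋆ x1 ⋆ x3 ⋆ x4 ⋆ x5
One common form — equal.


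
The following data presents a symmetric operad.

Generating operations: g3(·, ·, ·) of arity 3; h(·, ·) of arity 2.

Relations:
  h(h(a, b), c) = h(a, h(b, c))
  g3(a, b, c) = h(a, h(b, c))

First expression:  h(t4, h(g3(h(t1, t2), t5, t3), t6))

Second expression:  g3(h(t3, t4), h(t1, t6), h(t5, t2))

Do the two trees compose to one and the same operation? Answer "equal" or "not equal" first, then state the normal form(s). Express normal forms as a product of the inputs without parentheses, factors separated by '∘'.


not equal — first t4 ∘ t1 ∘ t2 ∘ t5 ∘ t3 ∘ t6, second t3 ∘ t4 ∘ t1 ∘ t6 ∘ t5 ∘ t2

In normal form, the first expression is t4 ∘ t1 ∘ t2 ∘ t5 ∘ t3 ∘ t6
In normal form, the second expression is t3 ∘ t4 ∘ t1 ∘ t6 ∘ t5 ∘ t2
Different reductions; not equal.


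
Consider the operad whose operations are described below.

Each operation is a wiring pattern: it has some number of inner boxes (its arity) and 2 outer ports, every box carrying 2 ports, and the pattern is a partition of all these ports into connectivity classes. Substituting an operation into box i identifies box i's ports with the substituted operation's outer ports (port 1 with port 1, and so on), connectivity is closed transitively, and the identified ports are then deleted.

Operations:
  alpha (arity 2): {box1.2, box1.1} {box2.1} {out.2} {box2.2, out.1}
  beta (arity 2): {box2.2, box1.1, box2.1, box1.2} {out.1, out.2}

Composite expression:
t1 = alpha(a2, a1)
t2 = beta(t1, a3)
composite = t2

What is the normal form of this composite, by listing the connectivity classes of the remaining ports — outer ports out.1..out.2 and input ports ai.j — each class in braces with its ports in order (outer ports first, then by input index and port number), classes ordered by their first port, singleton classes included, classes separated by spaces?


{out.1, out.2} {a1.1} {a1.2, a3.1, a3.2} {a2.1, a2.2}


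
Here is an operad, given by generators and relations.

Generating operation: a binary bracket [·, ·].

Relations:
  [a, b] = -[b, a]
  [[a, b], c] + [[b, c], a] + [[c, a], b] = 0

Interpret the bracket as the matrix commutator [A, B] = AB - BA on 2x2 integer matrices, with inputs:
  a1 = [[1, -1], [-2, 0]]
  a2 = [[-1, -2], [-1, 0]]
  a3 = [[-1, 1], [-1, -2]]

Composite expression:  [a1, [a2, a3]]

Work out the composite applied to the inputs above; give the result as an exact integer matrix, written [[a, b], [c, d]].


[a2, a3] = [[3, 1], [-2, -3]]
[a1, [a2, a3]] = [[4, 7], [-10, -4]]

[[4, 7], [-10, -4]]


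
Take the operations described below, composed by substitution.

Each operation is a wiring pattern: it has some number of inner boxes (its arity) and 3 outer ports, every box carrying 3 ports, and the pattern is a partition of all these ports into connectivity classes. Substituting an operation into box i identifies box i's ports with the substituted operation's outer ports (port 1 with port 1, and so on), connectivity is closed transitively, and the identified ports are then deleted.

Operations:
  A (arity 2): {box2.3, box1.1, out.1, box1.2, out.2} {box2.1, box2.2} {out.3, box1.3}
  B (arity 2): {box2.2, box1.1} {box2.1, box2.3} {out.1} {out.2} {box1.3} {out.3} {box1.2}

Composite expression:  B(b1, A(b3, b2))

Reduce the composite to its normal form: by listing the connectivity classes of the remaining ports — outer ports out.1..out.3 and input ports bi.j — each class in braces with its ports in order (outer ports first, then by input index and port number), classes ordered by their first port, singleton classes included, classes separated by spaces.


Treat the ports identified at B as solder joints: merge, then drop.
after A, the pattern on (b3, b2) reads {out.1, out.2, b2.3, b3.1, b3.2} {out.3, b3.3} {b2.1, b2.2} (out.j = its outer ports)
after B, the pattern on (b1, b3, b2) reads {out.1} {out.2} {out.3} {b1.1, b2.3, b3.1, b3.2, b3.3} {b1.2} {b1.3} {b2.1, b2.2} (out.j = its outer ports)

{out.1} {out.2} {out.3} {b1.1, b2.3, b3.1, b3.2, b3.3} {b1.2} {b1.3} {b2.1, b2.2}


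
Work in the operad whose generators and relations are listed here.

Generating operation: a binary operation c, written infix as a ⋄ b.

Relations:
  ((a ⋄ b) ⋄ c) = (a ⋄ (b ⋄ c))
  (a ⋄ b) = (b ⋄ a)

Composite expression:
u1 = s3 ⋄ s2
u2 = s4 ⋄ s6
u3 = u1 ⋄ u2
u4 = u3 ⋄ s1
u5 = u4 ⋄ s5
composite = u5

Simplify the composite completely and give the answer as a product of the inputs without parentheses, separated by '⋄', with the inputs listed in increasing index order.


s1 ⋄ s2 ⋄ s3 ⋄ s4 ⋄ s5 ⋄ s6

Key point: c commutes, so take the s-inputs in any fixed order.
(s3 ⋄ s2) linearizes to s3 ⋄ s2
(s4 ⋄ s6) linearizes to s4 ⋄ s6
((s3 ⋄ s2) ⋄ (s4 ⋄ s6)) linearizes to s3 ⋄ s2 ⋄ s4 ⋄ s6
(((s3 ⋄ s2) ⋄ (s4 ⋄ s6)) ⋄ s1) linearizes to s3 ⋄ s2 ⋄ s4 ⋄ s6 ⋄ s1
((((s3 ⋄ s2) ⋄ (s4 ⋄ s6)) ⋄ s1) ⋄ s5) linearizes to s3 ⋄ s2 ⋄ s4 ⋄ s6 ⋄ s1 ⋄ s5
commutativity sorts the factors: s1 ⋄ s2 ⋄ s3 ⋄ s4 ⋄ s5 ⋄ s6


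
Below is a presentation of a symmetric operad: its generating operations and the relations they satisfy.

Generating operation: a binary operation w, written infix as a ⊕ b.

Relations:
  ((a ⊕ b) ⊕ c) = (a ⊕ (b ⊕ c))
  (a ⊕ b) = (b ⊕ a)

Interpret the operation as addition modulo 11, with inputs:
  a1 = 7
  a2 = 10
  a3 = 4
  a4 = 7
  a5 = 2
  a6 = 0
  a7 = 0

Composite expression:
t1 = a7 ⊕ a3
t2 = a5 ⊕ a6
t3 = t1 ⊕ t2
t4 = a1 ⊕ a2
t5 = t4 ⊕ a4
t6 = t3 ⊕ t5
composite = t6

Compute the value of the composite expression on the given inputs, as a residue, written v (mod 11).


8 (mod 11)

(a7 ⊕ a3) = 4
(a5 ⊕ a6) = 2
((a7 ⊕ a3) ⊕ (a5 ⊕ a6)) = 6
(a1 ⊕ a2) = 6
((a1 ⊕ a2) ⊕ a4) = 2
(((a7 ⊕ a3) ⊕ (a5 ⊕ a6)) ⊕ ((a1 ⊕ a2) ⊕ a4)) = 8


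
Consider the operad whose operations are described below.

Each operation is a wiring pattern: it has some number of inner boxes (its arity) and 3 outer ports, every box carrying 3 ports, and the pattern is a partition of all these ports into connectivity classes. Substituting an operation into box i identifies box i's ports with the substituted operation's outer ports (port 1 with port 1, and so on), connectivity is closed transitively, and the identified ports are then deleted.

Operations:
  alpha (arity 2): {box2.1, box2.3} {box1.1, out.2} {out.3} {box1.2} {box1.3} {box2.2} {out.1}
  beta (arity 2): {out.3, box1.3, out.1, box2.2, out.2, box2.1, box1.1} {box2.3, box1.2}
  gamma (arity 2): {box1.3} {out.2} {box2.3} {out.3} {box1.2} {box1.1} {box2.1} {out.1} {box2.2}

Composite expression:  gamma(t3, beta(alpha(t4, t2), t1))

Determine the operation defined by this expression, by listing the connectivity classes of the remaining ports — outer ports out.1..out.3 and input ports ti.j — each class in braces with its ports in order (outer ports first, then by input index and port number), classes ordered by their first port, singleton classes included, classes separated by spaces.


Two ports join when wires chain via gamma-identified ports.
through alpha, on inputs (t4, t2): {out.1} {out.2, t4.1} {out.3} {t2.1, t2.3} {t2.2} {t4.2} {t4.3} (out.j = stage outer ports)
through beta, on inputs (t4, t2, t1): {out.1, out.2, out.3, t1.1, t1.2} {t1.3, t4.1} {t2.1, t2.3} {t2.2} {t4.2} {t4.3} (out.j = stage outer ports)
through gamma, on inputs (t3, t4, t2, t1): {out.1} {out.2} {out.3} {t1.1, t1.2} {t1.3, t4.1} {t2.1, t2.3} {t2.2} {t3.1} {t3.2} {t3.3} {t4.2} {t4.3} (out.j = stage outer ports)

{out.1} {out.2} {out.3} {t1.1, t1.2} {t1.3, t4.1} {t2.1, t2.3} {t2.2} {t3.1} {t3.2} {t3.3} {t4.2} {t4.3}


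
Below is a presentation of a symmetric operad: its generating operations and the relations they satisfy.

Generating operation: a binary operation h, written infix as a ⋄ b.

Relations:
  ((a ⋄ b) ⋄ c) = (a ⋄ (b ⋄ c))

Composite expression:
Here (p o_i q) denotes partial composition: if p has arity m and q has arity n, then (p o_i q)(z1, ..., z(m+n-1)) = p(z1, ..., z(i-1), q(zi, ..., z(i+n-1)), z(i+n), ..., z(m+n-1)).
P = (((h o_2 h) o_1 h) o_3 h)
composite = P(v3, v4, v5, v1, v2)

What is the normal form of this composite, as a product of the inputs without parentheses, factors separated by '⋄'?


v3 ⋄ v4 ⋄ v5 ⋄ v1 ⋄ v2


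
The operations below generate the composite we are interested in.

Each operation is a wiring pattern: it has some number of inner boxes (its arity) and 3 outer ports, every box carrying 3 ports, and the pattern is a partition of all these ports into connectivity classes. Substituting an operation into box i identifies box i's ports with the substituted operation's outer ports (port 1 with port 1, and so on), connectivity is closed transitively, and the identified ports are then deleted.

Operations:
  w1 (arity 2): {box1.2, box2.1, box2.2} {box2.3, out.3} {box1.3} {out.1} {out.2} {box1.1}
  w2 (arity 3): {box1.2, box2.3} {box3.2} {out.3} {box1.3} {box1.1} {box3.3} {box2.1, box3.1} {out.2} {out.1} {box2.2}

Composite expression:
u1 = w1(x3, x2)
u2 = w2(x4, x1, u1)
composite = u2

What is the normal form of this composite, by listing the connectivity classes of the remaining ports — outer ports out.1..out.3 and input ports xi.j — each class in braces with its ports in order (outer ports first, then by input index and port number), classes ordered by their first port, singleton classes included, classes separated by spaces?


{out.1} {out.2} {out.3} {x1.1} {x1.2} {x1.3, x4.2} {x2.1, x2.2, x3.2} {x2.3} {x3.1} {x3.3} {x4.1} {x4.3}


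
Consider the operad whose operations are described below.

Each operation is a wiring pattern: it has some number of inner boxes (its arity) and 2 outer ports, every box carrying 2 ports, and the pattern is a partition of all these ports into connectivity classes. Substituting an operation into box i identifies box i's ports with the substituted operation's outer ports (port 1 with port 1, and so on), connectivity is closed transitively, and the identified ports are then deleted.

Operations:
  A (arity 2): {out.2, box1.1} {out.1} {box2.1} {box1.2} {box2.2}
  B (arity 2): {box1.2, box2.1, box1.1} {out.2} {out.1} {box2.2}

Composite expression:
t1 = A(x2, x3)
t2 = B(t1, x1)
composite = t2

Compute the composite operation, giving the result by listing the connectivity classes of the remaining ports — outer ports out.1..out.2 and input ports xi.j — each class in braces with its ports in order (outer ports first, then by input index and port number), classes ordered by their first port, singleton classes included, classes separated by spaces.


{out.1} {out.2} {x1.1, x2.1} {x1.2} {x2.2} {x3.1} {x3.2}

Substituting into B glues patterns; closure does the rest.
the subtree at A composes to {out.1} {out.2, x2.1} {x2.2} {x3.1} {x3.2} on (x2, x3); out.j = own outer ports
the subtree at B composes to {out.1} {out.2} {x1.1, x2.1} {x1.2} {x2.2} {x3.1} {x3.2} on (x2, x3, x1); out.j = own outer ports


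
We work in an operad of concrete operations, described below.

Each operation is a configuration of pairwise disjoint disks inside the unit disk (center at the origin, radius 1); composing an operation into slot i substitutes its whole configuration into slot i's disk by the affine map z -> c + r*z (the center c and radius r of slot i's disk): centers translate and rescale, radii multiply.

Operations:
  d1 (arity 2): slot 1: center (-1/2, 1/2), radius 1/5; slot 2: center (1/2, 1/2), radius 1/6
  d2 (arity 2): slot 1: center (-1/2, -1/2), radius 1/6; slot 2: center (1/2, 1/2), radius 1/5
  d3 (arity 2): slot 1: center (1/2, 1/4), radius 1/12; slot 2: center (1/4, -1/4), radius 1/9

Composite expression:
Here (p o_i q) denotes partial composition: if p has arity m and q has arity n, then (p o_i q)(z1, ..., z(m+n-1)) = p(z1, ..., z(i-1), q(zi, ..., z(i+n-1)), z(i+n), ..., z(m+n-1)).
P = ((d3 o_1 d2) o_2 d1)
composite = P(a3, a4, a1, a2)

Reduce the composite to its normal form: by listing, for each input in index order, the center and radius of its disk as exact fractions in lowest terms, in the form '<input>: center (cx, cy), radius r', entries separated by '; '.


a1: center (11/20, 3/10), radius 1/360; a2: center (1/4, -1/4), radius 1/9; a3: center (11/24, 5/24), radius 1/72; a4: center (8/15, 3/10), radius 1/300


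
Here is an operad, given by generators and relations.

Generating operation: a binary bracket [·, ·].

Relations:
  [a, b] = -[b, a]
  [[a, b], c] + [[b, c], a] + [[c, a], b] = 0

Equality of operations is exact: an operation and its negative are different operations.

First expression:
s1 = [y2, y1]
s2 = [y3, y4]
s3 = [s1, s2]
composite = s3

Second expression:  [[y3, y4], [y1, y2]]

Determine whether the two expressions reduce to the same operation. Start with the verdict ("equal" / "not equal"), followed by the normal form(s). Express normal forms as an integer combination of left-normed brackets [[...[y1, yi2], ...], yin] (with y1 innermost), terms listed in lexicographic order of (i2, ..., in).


equal: each reduces to -[[[y1, y2], y3], y4] + [[[y1, y2], y4], y3]

Normal form of the first expression: -[[[y1, y2], y3], y4] + [[[y1, y2], y4], y3]
Normal form of the second expression: -[[[y1, y2], y3], y4] + [[[y1, y2], y4], y3]
Same normal form: equal.


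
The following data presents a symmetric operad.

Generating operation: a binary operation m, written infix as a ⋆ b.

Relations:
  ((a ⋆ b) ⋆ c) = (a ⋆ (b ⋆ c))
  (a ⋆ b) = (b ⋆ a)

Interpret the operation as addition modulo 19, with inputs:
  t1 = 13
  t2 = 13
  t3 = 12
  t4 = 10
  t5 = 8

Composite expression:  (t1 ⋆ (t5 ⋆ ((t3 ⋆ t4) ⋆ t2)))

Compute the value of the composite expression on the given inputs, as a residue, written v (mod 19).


18 (mod 19)


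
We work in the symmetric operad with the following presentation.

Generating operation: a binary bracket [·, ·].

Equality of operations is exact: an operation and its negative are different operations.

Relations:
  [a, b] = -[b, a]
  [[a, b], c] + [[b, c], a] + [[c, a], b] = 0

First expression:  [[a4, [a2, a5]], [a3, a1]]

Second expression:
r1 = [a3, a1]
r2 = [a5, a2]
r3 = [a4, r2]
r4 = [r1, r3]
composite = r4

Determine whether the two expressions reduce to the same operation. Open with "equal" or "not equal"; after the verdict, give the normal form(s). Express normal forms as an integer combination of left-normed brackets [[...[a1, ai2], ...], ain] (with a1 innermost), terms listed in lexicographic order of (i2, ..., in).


The first expression reduces to -[[[[a1, a3], a2], a5], a4] + [[[[a1, a3], a4], a2], a5] - [[[[a1, a3], a4], a5], a2] + [[[[a1, a3], a5], a2], a4]
The second expression reduces to -[[[[a1, a3], a2], a5], a4] + [[[[a1, a3], a4], a2], a5] - [[[[a1, a3], a4], a5], a2] + [[[[a1, a3], a5], a2], a4]
Both agree, so they are equal.

equal; the common form is -[[[[a1, a3], a2], a5], a4] + [[[[a1, a3], a4], a2], a5] - [[[[a1, a3], a4], a5], a2] + [[[[a1, a3], a5], a2], a4]


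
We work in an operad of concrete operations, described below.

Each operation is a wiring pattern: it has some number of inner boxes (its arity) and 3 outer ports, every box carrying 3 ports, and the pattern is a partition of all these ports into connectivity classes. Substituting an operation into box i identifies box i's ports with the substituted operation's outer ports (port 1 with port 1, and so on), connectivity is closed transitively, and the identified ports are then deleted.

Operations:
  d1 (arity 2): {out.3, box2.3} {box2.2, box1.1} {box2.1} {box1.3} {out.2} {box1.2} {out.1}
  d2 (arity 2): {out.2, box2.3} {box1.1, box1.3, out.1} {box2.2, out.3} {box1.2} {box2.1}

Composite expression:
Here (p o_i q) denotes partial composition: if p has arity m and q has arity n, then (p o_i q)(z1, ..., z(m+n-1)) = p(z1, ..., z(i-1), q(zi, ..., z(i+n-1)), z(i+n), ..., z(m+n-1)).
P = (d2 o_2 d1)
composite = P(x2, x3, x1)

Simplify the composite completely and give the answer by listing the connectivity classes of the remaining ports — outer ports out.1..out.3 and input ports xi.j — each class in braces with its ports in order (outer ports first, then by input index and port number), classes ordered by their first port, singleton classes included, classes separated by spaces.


{out.1, x2.1, x2.3} {out.2, x1.3} {out.3} {x1.1} {x1.2, x3.1} {x2.2} {x3.2} {x3.3}

After gluing at d2, chains via deleted ports link the x-ports.
the subtree at d1 composes to {out.1} {out.2} {out.3, x1.3} {x1.1} {x1.2, x3.1} {x3.2} {x3.3} on (x3, x1); out.j = own outer ports
the subtree at d2 composes to {out.1, x2.1, x2.3} {out.2, x1.3} {out.3} {x1.1} {x1.2, x3.1} {x2.2} {x3.2} {x3.3} on (x2, x3, x1); out.j = own outer ports


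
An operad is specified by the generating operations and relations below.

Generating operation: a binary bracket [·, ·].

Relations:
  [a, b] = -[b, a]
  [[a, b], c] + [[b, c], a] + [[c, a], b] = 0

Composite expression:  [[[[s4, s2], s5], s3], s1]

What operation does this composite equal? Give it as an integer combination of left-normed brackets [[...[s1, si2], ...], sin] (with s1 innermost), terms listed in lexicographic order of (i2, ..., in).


[[[[s1, s2], s4], s5], s3] - [[[[s1, s3], s2], s4], s5] + [[[[s1, s3], s4], s2], s5] + [[[[s1, s3], s5], s2], s4] - [[[[s1, s3], s5], s4], s2] - [[[[s1, s4], s2], s5], s3] - [[[[s1, s5], s2], s4], s3] + [[[[s1, s5], s4], s2], s3]

Skip Jacobi rewriting: expand, keep s1-initial words, read off terms.
Composite bracket: [[[[s4, s2], s5], s3], s1]
Full expansion: 16 signed words from ab - ba (2^4 = 16).
Words beginning with s1 determine it all:
  sign of s1s2s4s5s3 is +1, so it contributes +[[[[s1, s2], s4], s5], s3]
  sign of s1s3s2s4s5 is -1, so it contributes -[[[[s1, s3], s2], s4], s5]
  sign of s1s3s4s2s5 is +1, so it contributes +[[[[s1, s3], s4], s2], s5]
  sign of s1s3s5s2s4 is +1, so it contributes +[[[[s1, s3], s5], s2], s4]
  sign of s1s3s5s4s2 is -1, so it contributes -[[[[s1, s3], s5], s4], s2]
  sign of s1s4s2s5s3 is -1, so it contributes -[[[[s1, s4], s2], s5], s3]
  sign of s1s5s2s4s3 is -1, so it contributes -[[[[s1, s5], s2], s4], s3]
  sign of s1s5s4s2s3 is +1, so it contributes +[[[[s1, s5], s4], s2], s3]


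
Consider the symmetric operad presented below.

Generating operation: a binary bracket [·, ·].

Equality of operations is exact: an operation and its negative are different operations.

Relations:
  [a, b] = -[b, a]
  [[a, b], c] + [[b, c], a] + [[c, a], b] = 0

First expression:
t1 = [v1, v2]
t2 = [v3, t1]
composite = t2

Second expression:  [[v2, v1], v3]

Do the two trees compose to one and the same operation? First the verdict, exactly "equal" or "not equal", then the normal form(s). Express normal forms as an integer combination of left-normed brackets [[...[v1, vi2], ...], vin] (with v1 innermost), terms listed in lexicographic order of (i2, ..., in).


The first expression reduces to -[[v1, v2], v3]
The second expression reduces to -[[v1, v2], v3]
Same normal form: equal.

equal: each reduces to -[[v1, v2], v3]


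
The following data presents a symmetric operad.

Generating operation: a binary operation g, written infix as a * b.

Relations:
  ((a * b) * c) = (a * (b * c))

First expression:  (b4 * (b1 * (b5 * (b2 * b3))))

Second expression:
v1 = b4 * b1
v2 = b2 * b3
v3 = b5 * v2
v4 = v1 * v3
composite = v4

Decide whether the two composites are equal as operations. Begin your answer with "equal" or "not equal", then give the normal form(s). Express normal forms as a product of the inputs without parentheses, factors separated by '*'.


Reducing the first expression gives b4 * b1 * b5 * b2 * b3
Reducing the second expression gives b4 * b1 * b5 * b2 * b3
Both agree, so they are equal.

equal — both sides give b4 * b1 * b5 * b2 * b3


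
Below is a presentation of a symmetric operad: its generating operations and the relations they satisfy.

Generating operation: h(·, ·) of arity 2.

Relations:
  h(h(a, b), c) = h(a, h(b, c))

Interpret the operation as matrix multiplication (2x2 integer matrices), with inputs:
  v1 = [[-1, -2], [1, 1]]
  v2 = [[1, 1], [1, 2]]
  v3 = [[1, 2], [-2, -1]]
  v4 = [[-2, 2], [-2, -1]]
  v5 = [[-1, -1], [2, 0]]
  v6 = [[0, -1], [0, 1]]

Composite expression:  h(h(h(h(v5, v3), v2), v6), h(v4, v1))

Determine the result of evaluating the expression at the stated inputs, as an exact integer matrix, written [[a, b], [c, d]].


[[-1, -3], [4, 12]]

h(v5, v3) = [[1, -1], [2, 4]]
h(h(v5, v3), v2) = [[0, -1], [6, 10]]
h(h(h(v5, v3), v2), v6) = [[0, -1], [0, 4]]
h(v4, v1) = [[4, 6], [1, 3]]
h(h(h(h(v5, v3), v2), v6), h(v4, v1)) = [[-1, -3], [4, 12]]


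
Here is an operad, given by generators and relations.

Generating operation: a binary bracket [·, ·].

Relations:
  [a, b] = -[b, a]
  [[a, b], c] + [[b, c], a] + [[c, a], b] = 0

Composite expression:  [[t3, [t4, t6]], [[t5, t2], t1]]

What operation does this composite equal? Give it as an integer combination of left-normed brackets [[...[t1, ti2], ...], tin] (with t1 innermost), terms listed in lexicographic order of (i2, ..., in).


Skip Jacobi rewriting: expand, keep t1-initial words, read off terms.
Composite bracket: [[t3, [t4, t6]], [[t5, t2], t1]]
Each bracket splits as ab - ba, giving 32 signed words (2^5 = 32).
Words beginning with t1 determine it all:
  t1t2t5t3t4t6 appears with sign -1, giving the term -[[[[[t1, t2], t5], t3], t4], t6]
  t1t2t5t3t6t4 appears with sign +1, giving the term +[[[[[t1, t2], t5], t3], t6], t4]
  t1t2t5t4t6t3 appears with sign +1, giving the term +[[[[[t1, t2], t5], t4], t6], t3]
  t1t2t5t6t4t3 appears with sign -1, giving the term -[[[[[t1, t2], t5], t6], t4], t3]
  t1t5t2t3t4t6 appears with sign +1, giving the term +[[[[[t1, t5], t2], t3], t4], t6]
  t1t5t2t3t6t4 appears with sign -1, giving the term -[[[[[t1, t5], t2], t3], t6], t4]
  t1t5t2t4t6t3 appears with sign -1, giving the term -[[[[[t1, t5], t2], t4], t6], t3]
  t1t5t2t6t4t3 appears with sign +1, giving the term +[[[[[t1, t5], t2], t6], t4], t3]

-[[[[[t1, t2], t5], t3], t4], t6] + [[[[[t1, t2], t5], t3], t6], t4] + [[[[[t1, t2], t5], t4], t6], t3] - [[[[[t1, t2], t5], t6], t4], t3] + [[[[[t1, t5], t2], t3], t4], t6] - [[[[[t1, t5], t2], t3], t6], t4] - [[[[[t1, t5], t2], t4], t6], t3] + [[[[[t1, t5], t2], t6], t4], t3]


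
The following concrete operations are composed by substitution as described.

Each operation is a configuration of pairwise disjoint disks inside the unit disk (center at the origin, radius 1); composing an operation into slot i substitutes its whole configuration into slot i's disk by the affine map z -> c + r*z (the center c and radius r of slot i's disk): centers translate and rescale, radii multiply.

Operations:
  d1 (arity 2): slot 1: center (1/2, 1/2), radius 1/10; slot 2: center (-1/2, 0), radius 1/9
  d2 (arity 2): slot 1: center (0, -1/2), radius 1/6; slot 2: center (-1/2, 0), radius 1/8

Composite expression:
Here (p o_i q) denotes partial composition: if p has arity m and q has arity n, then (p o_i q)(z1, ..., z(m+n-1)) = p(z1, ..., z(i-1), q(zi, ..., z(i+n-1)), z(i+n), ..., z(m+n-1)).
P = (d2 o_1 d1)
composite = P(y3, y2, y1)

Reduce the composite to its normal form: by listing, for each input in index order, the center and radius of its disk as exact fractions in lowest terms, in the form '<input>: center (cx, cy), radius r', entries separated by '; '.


y1: center (-1/2, 0), radius 1/8; y2: center (-1/12, -1/2), radius 1/54; y3: center (1/12, -5/12), radius 1/60

Nesting under d2 composes maps z -> c + r*z down each y-path.
y3 passes through 2 substitutions, ending at center (1/12, -5/12), radius 1/60
y2 passes through 2 substitutions, ending at center (-1/12, -1/2), radius 1/54
y1 passes through 1 substitution, ending at center (-1/2, 0), radius 1/8
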